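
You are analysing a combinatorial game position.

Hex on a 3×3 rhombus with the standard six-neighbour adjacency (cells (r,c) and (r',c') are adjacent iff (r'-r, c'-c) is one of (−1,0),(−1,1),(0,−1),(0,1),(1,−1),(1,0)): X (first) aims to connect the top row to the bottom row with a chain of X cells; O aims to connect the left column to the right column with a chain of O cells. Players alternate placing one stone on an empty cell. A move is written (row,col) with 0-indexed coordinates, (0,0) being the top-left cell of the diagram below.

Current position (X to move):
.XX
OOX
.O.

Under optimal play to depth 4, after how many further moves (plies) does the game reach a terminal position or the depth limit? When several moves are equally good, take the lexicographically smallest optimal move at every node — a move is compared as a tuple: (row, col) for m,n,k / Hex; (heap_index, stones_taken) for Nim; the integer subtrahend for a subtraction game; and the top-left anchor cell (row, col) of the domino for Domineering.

[.XX/OOX/.O.] X move#1: (0,0):-1/XXX/OOX/.O., (2,0):-1/.XX/OOX/XO., (2,2):+1/.XX/OOX/.OX*
[.XX/OOX/.OX] end (terminal -1, O#2); searched .XX/OOX/.O. to 4

PV length from [.XX/OOX/.O.]: 1 ply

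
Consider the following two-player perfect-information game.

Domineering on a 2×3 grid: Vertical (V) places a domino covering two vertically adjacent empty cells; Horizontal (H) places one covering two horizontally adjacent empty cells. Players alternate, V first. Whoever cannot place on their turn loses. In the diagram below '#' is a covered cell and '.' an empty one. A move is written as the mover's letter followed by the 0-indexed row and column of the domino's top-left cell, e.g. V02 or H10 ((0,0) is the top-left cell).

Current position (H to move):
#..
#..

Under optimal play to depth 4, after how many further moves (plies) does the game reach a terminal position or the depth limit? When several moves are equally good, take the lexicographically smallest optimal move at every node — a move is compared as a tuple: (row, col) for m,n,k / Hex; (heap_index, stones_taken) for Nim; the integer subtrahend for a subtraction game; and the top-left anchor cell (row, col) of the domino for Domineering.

ply 1, H at #../#.. | H01=+1→###/#..*; H11=+1→#../###
ply 2: ###/#.. is terminal -1 (V); from #../#.. depth 4

PV length from [#../#..]: 1 ply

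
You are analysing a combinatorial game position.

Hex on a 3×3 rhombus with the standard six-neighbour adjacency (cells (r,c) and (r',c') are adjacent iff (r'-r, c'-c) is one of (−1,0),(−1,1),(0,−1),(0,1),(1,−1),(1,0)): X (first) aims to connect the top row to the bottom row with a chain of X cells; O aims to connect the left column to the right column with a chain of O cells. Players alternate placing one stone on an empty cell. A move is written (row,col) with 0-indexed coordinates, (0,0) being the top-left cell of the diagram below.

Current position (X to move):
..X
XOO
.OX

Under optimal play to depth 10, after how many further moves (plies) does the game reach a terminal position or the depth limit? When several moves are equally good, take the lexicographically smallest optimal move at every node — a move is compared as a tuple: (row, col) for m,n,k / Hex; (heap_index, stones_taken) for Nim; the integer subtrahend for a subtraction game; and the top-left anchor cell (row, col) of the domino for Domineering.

[..X/XOO/.OX] X move#1: (0,0):-1/X.X/XOO/.OX, (0,1):-1/.XX/XOO/.OX, (2,0):+1/..X/XOO/XOX*
[..X/XOO/XOX] O move#2: (0,0):-1/O.X/XOO/XOX*, (0,1):-1/.OX/XOO/XOX
[O.X/XOO/XOX] X move#3: (0,1):+1/OXX/XOO/XOX*
[OXX/XOO/XOX] end (terminal -1, O#4); searched ..X/XOO/.OX to 10

PV length from [..X/XOO/.OX]: 3 plies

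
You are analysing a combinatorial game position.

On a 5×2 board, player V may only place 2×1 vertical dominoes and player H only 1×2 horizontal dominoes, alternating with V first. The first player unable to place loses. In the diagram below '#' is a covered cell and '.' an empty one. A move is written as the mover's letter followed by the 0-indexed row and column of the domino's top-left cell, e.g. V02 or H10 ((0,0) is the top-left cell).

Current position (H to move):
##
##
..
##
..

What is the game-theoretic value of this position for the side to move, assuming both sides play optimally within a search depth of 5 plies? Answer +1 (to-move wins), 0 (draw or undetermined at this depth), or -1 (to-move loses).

value(##/##/../##/.., H) = +1

ply 1, H at ##/##/../##/.. | H20=+1→##/##/##/##/..*; H40=+1→##/##/../##/##
ply 2: ##/##/##/##/.. is terminal -1 (V); from ##/##/../##/.. depth 5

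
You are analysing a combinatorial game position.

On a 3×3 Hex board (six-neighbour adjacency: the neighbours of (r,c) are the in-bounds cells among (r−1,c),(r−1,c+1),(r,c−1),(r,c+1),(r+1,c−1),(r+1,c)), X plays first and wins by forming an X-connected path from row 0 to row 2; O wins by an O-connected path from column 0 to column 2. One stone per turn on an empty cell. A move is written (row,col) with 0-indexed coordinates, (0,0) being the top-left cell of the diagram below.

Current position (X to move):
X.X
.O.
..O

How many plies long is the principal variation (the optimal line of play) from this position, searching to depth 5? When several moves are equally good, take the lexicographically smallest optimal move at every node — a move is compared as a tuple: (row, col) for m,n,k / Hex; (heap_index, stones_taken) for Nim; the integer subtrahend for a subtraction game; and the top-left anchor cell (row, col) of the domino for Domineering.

PV length from [X.X/.O./..O]: 4 plies

p1 X@[X.X/.O./..O]: (0,1)[XXX/.O./..O]-1* (1,0)[X.X/XO./..O]-1 (1,2)[X.X/.OX/..O]-1 (2,0)[X.X/.O./X.O]-1 (2,1)[X.X/.O./.XO]-1
p2 O@[XXX/.O./..O]: (1,0)[XXX/OO./..O]+1* (1,2)[XXX/.OO/..O]+1 (2,0)[XXX/.O./O.O]+1 (2,1)[XXX/.O./.OO]+1
p3 X@[XXX/OO./..O]: (1,2)[XXX/OOX/..O]-1* (2,0)[XXX/OO./X.O]-1 (2,1)[XXX/OO./.XO]-1
p4 O@[XXX/OOX/..O]: (2,0)[XXX/OOX/O.O]-1 (2,1)[XXX/OOX/.OO]+1*
p5 X@[XXX/OOX/.OO] terminal -1; root [X.X/.O./..O] d5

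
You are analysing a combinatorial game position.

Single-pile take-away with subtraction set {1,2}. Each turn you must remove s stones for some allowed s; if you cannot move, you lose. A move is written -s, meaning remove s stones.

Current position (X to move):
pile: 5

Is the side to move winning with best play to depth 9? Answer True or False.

X winning at [5]: True

ply 1, X at 5 | -1=-1→4; -2=+1→3*
ply 2, O at 3 | -1=-1→2*; -2=-1→1
ply 3, X at 2 | -1=-1→1; -2=+1→0*
ply 4: 0 is terminal -1 (O); from 5 depth 9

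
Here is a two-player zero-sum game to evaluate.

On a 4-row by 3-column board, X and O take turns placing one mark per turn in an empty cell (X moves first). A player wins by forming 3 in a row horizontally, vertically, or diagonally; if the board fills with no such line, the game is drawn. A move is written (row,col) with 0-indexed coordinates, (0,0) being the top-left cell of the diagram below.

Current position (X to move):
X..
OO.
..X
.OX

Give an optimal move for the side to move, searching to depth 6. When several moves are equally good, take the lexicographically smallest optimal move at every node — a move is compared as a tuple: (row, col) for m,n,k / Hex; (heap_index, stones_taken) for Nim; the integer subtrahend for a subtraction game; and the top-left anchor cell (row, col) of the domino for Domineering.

p1 X@[X../OO./..X/.OX]: (0,1)[XX./OO./..X/.OX]-1 (0,2)[X.X/OO./..X/.OX]-1 (1,2)[X../OOX/..X/.OX]+1* (2,0)[X../OO./X.X/.OX]-1 (2,1)[X../OO./.XX/.OX]-1 (3,0)[X../OO./..X/XOX]-1
p2 O@[X../OOX/..X/.OX] terminal -1; root [X../OO./..X/.OX] d6

X's best at [X../OO./..X/.OX]: (1,2)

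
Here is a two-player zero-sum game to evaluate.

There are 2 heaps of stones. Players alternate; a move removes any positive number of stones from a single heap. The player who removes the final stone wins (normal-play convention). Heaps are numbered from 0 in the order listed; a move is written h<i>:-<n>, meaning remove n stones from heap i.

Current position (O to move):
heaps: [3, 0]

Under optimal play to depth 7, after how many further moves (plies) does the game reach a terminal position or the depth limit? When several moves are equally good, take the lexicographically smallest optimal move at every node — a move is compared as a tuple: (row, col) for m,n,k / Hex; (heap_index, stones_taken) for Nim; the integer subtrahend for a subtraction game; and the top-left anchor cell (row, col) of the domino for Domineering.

[(3,0)] O move#1: h0:-1:-1/(2,0), h0:-2:-1/(1,0), h0:-3:+1/(0,0)*
[(0,0)] end (terminal -1, X#2); searched (3,0) to 7

PV length from [(3,0)]: 1 ply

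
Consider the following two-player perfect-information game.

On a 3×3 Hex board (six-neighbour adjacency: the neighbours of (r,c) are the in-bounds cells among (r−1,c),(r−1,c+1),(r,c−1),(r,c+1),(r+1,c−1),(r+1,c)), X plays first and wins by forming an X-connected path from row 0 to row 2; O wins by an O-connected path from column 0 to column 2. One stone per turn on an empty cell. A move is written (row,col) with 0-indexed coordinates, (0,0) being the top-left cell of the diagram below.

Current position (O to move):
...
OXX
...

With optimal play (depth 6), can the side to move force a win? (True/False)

[.../OXX/...] O move#1: (0,0):-1/O../OXX/...*, (0,1):-1/.O./OXX/..., (0,2):-1/..O/OXX/..., (2,0):-1/.../OXX/O.., (2,1):-1/.../OXX/.O., (2,2):-1/.../OXX/..O
[O../OXX/...] X move#2: (0,1):+1/OX./OXX/...*, (0,2):+1/O.X/OXX/..., (2,0):+1/O../OXX/X.., (2,1):+1/O../OXX/.X., (2,2):+1/O../OXX/..X
[OX./OXX/...] O move#3: (0,2):-1/OXO/OXX/...*, (2,0):-1/OX./OXX/O.., (2,1):-1/OX./OXX/.O., (2,2):-1/OX./OXX/..O
[OXO/OXX/...] X move#4: (2,0):+1/OXO/OXX/X..*, (2,1):+1/OXO/OXX/.X., (2,2):+1/OXO/OXX/..X
[OXO/OXX/X..] end (terminal -1, O#5); searched .../OXX/... to 6

O winning at [.../OXX/...]: False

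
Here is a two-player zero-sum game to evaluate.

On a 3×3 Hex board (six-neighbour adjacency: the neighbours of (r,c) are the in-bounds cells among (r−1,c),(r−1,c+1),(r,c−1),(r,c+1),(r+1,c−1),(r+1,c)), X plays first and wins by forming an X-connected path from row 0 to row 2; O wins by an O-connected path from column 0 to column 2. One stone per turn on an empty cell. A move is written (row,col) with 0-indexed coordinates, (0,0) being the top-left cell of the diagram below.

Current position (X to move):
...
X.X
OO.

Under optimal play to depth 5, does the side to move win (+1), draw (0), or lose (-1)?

value(.../X.X/OO., X) = +1

ply 1, X at .../X.X/OO. | (0,0)=-1→X../X.X/OO.; (0,1)=-1→.X./X.X/OO.; (0,2)=-1→..X/X.X/OO.; (1,1)=-1→.../XXX/OO.; (2,2)=+1→.../X.X/OOX*
ply 2, O at .../X.X/OOX | (0,0)=-1→O../X.X/OOX*; (0,1)=-1→.O./X.X/OOX; (0,2)=-1→..O/X.X/OOX; (1,1)=-1→.../XOX/OOX
ply 3, X at O../X.X/OOX | (0,1)=+1→OX./X.X/OOX*; (0,2)=+1→O.X/X.X/OOX; (1,1)=+1→O../XXX/OOX
ply 4, O at OX./X.X/OOX | (0,2)=-1→OXO/X.X/OOX*; (1,1)=-1→OX./XOX/OOX
ply 5, X at OXO/X.X/OOX | (1,1)=+1→OXO/XXX/OOX*
ply 6: OXO/XXX/OOX is terminal -1 (O); from .../X.X/OO. depth 5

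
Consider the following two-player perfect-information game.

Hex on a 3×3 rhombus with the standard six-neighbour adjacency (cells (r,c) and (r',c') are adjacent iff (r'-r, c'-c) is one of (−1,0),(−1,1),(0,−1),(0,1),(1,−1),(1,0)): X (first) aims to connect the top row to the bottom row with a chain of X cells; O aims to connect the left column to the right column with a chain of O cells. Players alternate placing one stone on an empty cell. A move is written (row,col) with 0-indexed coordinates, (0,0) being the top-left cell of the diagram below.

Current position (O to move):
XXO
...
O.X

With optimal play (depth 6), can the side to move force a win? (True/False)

O winning at [XXO/.../O.X]: True

[XXO/.../O.X] O move#1: (1,0):-1/XXO/O../O.X, (1,1):+1/XXO/.O./O.X*, (1,2):+1/XXO/..O/O.X, (2,1):+1/XXO/.../OOX
[XXO/.O./O.X] end (terminal -1, X#2); searched XXO/.../O.X to 6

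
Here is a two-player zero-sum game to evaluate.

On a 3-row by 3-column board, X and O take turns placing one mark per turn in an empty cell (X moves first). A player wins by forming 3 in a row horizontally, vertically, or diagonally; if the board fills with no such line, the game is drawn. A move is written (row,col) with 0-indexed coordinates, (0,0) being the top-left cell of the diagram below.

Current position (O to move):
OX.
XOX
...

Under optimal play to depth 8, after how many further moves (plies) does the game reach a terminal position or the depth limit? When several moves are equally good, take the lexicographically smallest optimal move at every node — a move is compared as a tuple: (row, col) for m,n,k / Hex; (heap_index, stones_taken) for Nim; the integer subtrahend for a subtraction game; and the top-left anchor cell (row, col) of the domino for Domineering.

PV length from [OX./XOX/...]: 3 plies

ply 1, O at OX./XOX/... | (0,2)=+1→OXO/XOX/...*; (2,0)=+1→OX./XOX/O..; (2,1)=+0→OX./XOX/.O.; (2,2)=+1→OX./XOX/..O
ply 2, X at OXO/XOX/... | (2,0)=-1→OXO/XOX/X..*; (2,1)=-1→OXO/XOX/.X.; (2,2)=-1→OXO/XOX/..X
ply 3, O at OXO/XOX/X.. | (2,1)=+0→OXO/XOX/XO.; (2,2)=+1→OXO/XOX/X.O*
ply 4: OXO/XOX/X.O is terminal -1 (X); from OX./XOX/... depth 8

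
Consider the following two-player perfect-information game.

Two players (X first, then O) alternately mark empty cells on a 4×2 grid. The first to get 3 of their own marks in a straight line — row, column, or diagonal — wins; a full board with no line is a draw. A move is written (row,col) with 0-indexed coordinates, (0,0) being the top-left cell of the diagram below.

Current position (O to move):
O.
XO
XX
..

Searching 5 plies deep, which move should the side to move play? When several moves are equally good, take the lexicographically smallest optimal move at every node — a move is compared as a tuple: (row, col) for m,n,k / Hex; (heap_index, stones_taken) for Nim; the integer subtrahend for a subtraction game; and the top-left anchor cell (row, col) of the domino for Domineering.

[O./XO/XX/..] O move#1: (0,1):-1/OO/XO/XX/.., (3,0):+0/O./XO/XX/O.*, (3,1):-1/O./XO/XX/.O
[O./XO/XX/O.] X move#2: (0,1):+0/OX/XO/XX/O.*, (3,1):+0/O./XO/XX/OX
[OX/XO/XX/O.] O move#3: (3,1):+0/OX/XO/XX/OO*
[OX/XO/XX/OO] end (terminal +0, X#4); searched O./XO/XX/.. to 5

O's best at [O./XO/XX/..]: (3,0)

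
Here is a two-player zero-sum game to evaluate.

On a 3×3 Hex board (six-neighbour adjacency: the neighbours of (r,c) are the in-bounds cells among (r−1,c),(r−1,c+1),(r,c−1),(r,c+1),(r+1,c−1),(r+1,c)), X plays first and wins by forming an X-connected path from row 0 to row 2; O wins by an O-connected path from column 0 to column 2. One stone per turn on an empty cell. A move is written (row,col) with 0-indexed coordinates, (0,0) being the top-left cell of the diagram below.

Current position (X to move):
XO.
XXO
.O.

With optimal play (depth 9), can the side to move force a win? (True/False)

[XO./XXO/.O.] X move#1: (0,2):-1/XOX/XXO/.O., (2,0):+1/XO./XXO/XO.*, (2,2):-1/XO./XXO/.OX
[XO./XXO/XO.] end (terminal -1, O#2); searched XO./XXO/.O. to 9

X winning at [XO./XXO/.O.]: True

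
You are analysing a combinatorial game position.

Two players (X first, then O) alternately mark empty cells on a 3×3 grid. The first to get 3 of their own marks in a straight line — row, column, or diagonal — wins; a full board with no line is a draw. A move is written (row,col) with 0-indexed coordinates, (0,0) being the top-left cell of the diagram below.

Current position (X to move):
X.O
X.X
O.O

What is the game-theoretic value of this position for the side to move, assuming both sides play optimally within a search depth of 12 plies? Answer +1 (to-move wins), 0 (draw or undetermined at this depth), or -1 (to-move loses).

value(X.O/X.X/O.O, X) = +1

ply 1, X at X.O/X.X/O.O | (0,1)=-1→XXO/X.X/O.O; (1,1)=+1→X.O/XXX/O.O*; (2,1)=-1→X.O/X.X/OXO
ply 2: X.O/XXX/O.O is terminal -1 (O); from X.O/X.X/O.O depth 12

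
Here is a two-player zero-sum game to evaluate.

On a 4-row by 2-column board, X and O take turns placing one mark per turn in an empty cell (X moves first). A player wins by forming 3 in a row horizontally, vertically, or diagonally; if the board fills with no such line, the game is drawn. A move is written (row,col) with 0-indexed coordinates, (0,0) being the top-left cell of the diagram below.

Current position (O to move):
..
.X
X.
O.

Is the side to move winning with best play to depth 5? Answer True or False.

[../.X/X./O.] O move#1: (0,0):-1/O./.X/X./O., (0,1):+0/.O/.X/X./O.*, (1,0):-1/../OX/X./O., (2,1):+0/../.X/XO/O., (3,1):+0/../.X/X./OO
[.O/.X/X./O.] X move#2: (0,0):+0/XO/.X/X./O.*, (1,0):+0/.O/XX/X./O., (2,1):+0/.O/.X/XX/O., (3,1):+0/.O/.X/X./OX
[XO/.X/X./O.] O move#3: (1,0):+0/XO/OX/X./O.*, (2,1):-1/XO/.X/XO/O., (3,1):-1/XO/.X/X./OO
[XO/OX/X./O.] X move#4: (2,1):+0/XO/OX/XX/O.*, (3,1):+0/XO/OX/X./OX
[XO/OX/XX/O.] O move#5: (3,1):+0/XO/OX/XX/OO*
[XO/OX/XX/OO] end (terminal +0, X#6); searched ../.X/X./O. to 5

O winning at [../.X/X./O.]: False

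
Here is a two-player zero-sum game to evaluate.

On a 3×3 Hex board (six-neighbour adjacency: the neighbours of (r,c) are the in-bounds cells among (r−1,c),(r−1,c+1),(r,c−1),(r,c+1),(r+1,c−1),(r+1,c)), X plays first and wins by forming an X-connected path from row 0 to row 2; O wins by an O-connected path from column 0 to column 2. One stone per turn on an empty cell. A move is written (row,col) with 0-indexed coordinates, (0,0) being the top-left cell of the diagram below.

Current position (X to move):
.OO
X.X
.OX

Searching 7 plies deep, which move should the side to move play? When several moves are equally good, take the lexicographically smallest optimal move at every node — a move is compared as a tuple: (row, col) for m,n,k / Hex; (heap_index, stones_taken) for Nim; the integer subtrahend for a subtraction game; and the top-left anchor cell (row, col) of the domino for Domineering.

X's best at [.OO/X.X/.OX]: (0,0)

[.OO/X.X/.OX] X move#1: (0,0):+1/XOO/X.X/.OX*, (1,1):-1/.OO/XXX/.OX, (2,0):-1/.OO/X.X/XOX
[XOO/X.X/.OX] O move#2: (1,1):-1/XOO/XOX/.OX*, (2,0):-1/XOO/X.X/OOX
[XOO/XOX/.OX] X move#3: (2,0):+1/XOO/XOX/XOX*
[XOO/XOX/XOX] end (terminal -1, O#4); searched .OO/X.X/.OX to 7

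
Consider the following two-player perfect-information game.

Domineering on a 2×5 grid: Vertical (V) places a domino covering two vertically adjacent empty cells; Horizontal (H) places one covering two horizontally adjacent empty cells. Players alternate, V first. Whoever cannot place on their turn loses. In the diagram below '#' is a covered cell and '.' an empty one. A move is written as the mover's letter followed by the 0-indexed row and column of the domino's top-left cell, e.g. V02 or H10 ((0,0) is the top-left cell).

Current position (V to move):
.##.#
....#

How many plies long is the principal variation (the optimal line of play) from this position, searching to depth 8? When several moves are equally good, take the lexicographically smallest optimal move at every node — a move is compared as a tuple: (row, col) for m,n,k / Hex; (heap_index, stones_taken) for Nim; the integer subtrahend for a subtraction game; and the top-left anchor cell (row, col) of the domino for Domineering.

ply 1, V at .##.#/....# | V00=-1→###.#/#...#*; V03=-1→.####/...##
ply 2, H at ###.#/#...# | H11=-1→###.#/###.#; H12=+1→###.#/#.###*
ply 3: ###.#/#.### is terminal -1 (V); from .##.#/....# depth 8

PV length from [.##.#/....#]: 2 plies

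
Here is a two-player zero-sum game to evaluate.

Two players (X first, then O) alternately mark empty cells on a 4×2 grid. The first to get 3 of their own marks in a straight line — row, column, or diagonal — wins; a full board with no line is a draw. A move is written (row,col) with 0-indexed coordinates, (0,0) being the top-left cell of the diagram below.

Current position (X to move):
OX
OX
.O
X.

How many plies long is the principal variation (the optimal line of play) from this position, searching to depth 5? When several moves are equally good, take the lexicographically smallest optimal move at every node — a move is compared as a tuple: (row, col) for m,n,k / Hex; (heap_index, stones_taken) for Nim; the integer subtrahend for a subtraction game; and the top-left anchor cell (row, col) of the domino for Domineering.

p1 X@[OX/OX/.O/X.]: (2,0)[OX/OX/XO/X.]+0* (3,1)[OX/OX/.O/XX]-1
p2 O@[OX/OX/XO/X.]: (3,1)[OX/OX/XO/XO]+0*
p3 X@[OX/OX/XO/XO] terminal +0; root [OX/OX/.O/X.] d5

PV length from [OX/OX/.O/X.]: 2 plies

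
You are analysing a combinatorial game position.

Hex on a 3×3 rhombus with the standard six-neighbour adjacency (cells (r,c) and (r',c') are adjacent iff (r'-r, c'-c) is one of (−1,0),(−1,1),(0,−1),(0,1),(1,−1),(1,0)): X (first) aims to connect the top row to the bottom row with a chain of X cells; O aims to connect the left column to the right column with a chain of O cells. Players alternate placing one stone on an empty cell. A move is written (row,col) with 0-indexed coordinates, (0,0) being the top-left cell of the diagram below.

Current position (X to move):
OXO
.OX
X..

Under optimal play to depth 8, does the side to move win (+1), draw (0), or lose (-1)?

[OXO/.OX/X..] X move#1: (1,0):+1/OXO/XOX/X..*, (2,1):-1/OXO/.OX/XX., (2,2):-1/OXO/.OX/X.X
[OXO/XOX/X..] end (terminal -1, O#2); searched OXO/.OX/X.. to 8

value(OXO/.OX/X.., X) = +1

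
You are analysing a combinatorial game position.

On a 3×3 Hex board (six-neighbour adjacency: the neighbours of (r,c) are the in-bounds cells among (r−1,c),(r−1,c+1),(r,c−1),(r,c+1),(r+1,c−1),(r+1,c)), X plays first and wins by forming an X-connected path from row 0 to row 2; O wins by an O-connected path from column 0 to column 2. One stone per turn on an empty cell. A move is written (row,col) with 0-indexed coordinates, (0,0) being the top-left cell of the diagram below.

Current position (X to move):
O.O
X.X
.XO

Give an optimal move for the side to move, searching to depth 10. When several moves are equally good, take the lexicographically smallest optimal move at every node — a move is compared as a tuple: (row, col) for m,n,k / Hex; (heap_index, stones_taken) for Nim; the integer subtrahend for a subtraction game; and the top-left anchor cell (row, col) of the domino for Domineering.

X's best at [O.O/X.X/.XO]: (0,1)

[O.O/X.X/.XO] X move#1: (0,1):+1/OXO/X.X/.XO*, (1,1):-1/O.O/XXX/.XO, (2,0):-1/O.O/X.X/XXO
[OXO/X.X/.XO] O move#2: (1,1):-1/OXO/XOX/.XO*, (2,0):-1/OXO/X.X/OXO
[OXO/XOX/.XO] X move#3: (2,0):+1/OXO/XOX/XXO*
[OXO/XOX/XXO] end (terminal -1, O#4); searched O.O/X.X/.XO to 10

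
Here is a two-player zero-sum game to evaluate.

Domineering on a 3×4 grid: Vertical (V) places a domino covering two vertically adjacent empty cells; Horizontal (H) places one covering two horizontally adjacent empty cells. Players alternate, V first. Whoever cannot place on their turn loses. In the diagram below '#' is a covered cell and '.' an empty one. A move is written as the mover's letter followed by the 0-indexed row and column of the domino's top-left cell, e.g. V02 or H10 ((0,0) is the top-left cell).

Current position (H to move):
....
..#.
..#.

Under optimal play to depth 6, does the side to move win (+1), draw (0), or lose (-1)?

value(..../..#./..#., H) = +1

p1 H@[..../..#./..#.]: H00[##../..#./..#.]-1 H01[.##./..#./..#.]-1 H02[..##/..#./..#.]-1 H10[..../###./..#.]+1* H20[..../..#./###.]-1
p2 V@[..../###./..#.]: V03[...#/####/..#.]-1* V13[..../####/..##]-1
p3 H@[...#/####/..#.]: H00[##.#/####/..#.]+1* H01[.###/####/..#.]+1 H20[...#/####/###.]+1
p4 V@[##.#/####/..#.] terminal -1; root [..../..#./..#.] d6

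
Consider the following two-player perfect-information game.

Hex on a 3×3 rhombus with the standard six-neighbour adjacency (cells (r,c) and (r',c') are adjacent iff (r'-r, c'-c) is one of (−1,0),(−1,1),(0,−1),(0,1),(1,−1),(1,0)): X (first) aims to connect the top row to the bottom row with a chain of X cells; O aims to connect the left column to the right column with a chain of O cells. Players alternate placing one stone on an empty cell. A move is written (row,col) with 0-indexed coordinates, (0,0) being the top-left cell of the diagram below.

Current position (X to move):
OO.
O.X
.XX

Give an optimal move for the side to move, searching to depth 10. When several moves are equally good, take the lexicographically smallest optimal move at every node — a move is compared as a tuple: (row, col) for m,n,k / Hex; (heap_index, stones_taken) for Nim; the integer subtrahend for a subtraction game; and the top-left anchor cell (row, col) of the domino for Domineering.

ply 1, X at OO./O.X/.XX | (0,2)=+1→OOX/O.X/.XX*; (1,1)=-1→OO./OXX/.XX; (2,0)=-1→OO./O.X/XXX
ply 2: OOX/O.X/.XX is terminal -1 (O); from OO./O.X/.XX depth 10

X's best at [OO./O.X/.XX]: (0,2)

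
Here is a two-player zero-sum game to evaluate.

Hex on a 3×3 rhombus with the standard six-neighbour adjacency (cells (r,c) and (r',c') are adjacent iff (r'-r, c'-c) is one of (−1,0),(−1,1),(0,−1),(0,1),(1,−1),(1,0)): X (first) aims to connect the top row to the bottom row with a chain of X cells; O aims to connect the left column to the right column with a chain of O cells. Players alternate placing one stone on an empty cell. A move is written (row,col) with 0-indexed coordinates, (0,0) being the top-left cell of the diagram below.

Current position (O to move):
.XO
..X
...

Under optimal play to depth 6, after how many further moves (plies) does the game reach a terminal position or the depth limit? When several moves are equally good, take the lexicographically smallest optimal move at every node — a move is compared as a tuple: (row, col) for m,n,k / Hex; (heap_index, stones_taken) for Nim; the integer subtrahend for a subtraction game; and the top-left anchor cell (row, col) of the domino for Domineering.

PV length from [.XO/..X/...]: 3 plies

[.XO/..X/...] O move#1: (0,0):-1/OXO/..X/..., (1,0):-1/.XO/O.X/..., (1,1):+1/.XO/.OX/...*, (2,0):-1/.XO/..X/O.., (2,1):-1/.XO/..X/.O., (2,2):-1/.XO/..X/..O
[.XO/.OX/...] X move#2: (0,0):-1/XXO/.OX/...*, (1,0):-1/.XO/XOX/..., (2,0):-1/.XO/.OX/X.., (2,1):-1/.XO/.OX/.X., (2,2):-1/.XO/.OX/..X
[XXO/.OX/...] O move#3: (1,0):+1/XXO/OOX/...*, (2,0):+1/XXO/.OX/O.., (2,1):+1/XXO/.OX/.O., (2,2):+1/XXO/.OX/..O
[XXO/OOX/...] end (terminal -1, X#4); searched .XO/..X/... to 6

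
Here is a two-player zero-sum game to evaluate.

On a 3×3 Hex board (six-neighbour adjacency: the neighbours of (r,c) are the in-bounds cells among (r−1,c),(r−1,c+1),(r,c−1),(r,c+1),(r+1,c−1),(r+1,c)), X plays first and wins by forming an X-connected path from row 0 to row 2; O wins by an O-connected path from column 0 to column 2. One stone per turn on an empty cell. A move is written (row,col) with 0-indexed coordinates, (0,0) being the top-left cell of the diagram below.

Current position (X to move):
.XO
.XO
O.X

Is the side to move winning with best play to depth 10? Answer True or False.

X winning at [.XO/.XO/O.X]: True

ply 1, X at .XO/.XO/O.X | (0,0)=-1→XXO/.XO/O.X; (1,0)=-1→.XO/XXO/O.X; (2,1)=+1→.XO/.XO/OXX*
ply 2: .XO/.XO/OXX is terminal -1 (O); from .XO/.XO/O.X depth 10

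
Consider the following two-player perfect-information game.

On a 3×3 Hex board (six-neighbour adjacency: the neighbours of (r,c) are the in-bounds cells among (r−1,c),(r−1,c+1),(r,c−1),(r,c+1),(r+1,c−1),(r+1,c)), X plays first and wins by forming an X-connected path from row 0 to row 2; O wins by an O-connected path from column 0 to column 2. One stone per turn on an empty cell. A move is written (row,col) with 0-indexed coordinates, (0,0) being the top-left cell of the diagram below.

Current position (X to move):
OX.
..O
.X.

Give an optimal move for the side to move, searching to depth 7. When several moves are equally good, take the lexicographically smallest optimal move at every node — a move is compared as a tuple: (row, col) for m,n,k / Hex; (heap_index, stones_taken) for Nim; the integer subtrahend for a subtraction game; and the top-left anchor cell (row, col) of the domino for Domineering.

X's best at [OX./..O/.X.]: (1,0)

p1 X@[OX./..O/.X.]: (0,2)[OXX/..O/.X.]-1 (1,0)[OX./X.O/.X.]+1* (1,1)[OX./.XO/.X.]+1 (2,0)[OX./..O/XX.]+1 (2,2)[OX./..O/.XX]-1
p2 O@[OX./X.O/.X.]: (0,2)[OXO/X.O/.X.]-1* (1,1)[OX./XOO/.X.]-1 (2,0)[OX./X.O/OX.]-1 (2,2)[OX./X.O/.XO]-1
p3 X@[OXO/X.O/.X.]: (1,1)[OXO/XXO/.X.]+1* (2,0)[OXO/X.O/XX.]+1 (2,2)[OXO/X.O/.XX]+1
p4 O@[OXO/XXO/.X.] terminal -1; root [OX./..O/.X.] d7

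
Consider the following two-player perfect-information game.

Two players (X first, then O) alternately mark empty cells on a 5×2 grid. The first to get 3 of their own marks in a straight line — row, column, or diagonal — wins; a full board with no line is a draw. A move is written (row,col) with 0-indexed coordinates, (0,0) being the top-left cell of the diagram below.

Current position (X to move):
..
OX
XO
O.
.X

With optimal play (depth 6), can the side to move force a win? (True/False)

X winning at [../OX/XO/O./.X]: False

[../OX/XO/O./.X] X move#1: (0,0):+0/X./OX/XO/O./.X*, (0,1):+0/.X/OX/XO/O./.X, (3,1):+0/../OX/XO/OX/.X, (4,0):+0/../OX/XO/O./XX
[X./OX/XO/O./.X] O move#2: (0,1):+0/XO/OX/XO/O./.X*, (3,1):+0/X./OX/XO/OO/.X, (4,0):+0/X./OX/XO/O./OX
[XO/OX/XO/O./.X] X move#3: (3,1):+0/XO/OX/XO/OX/.X*, (4,0):+0/XO/OX/XO/O./XX
[XO/OX/XO/OX/.X] O move#4: (4,0):+0/XO/OX/XO/OX/OX*
[XO/OX/XO/OX/OX] end (terminal +0, X#5); searched ../OX/XO/O./.X to 6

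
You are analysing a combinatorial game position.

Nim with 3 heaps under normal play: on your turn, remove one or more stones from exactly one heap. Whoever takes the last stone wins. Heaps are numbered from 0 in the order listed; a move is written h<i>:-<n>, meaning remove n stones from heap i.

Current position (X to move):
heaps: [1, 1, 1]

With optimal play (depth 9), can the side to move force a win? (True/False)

p1 X@[(1,1,1)]: h0:-1[(0,1,1)]+1* h1:-1[(1,0,1)]+1 h2:-1[(1,1,0)]+1
p2 O@[(0,1,1)]: h1:-1[(0,0,1)]-1* h2:-1[(0,1,0)]-1
p3 X@[(0,0,1)]: h2:-1[(0,0,0)]+1*
p4 O@[(0,0,0)] terminal -1; root [(1,1,1)] d9

X winning at [(1,1,1)]: True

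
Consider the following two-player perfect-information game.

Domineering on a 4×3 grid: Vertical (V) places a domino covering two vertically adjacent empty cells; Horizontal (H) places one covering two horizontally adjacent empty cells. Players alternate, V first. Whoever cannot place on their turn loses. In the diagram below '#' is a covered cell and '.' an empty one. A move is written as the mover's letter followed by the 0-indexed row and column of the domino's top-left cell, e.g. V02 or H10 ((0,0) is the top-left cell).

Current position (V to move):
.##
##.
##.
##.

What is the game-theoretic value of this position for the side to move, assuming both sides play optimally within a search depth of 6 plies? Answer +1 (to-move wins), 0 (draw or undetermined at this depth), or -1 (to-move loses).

value(.##/##./##./##., V) = +1

[.##/##./##./##.] V move#1: V12:+1/.##/###/###/##.*, V22:+1/.##/##./###/###
[.##/###/###/##.] end (terminal -1, H#2); searched .##/##./##./##. to 6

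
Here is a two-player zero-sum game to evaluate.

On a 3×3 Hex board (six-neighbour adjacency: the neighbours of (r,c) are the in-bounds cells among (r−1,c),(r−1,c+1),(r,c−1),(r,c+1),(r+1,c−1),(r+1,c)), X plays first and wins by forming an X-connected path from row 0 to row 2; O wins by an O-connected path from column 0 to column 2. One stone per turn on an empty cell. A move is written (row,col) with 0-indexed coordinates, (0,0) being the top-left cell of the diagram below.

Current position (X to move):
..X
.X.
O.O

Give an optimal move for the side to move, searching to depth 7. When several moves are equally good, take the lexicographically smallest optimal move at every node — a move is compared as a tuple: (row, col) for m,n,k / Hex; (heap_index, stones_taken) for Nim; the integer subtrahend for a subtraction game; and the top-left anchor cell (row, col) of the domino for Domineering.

X's best at [..X/.X./O.O]: (2,1)

[..X/.X./O.O] X move#1: (0,0):-1/X.X/.X./O.O, (0,1):-1/.XX/.X./O.O, (1,0):-1/..X/XX./O.O, (1,2):-1/..X/.XX/O.O, (2,1):+1/..X/.X./OXO*
[..X/.X./OXO] end (terminal -1, O#2); searched ..X/.X./O.O to 7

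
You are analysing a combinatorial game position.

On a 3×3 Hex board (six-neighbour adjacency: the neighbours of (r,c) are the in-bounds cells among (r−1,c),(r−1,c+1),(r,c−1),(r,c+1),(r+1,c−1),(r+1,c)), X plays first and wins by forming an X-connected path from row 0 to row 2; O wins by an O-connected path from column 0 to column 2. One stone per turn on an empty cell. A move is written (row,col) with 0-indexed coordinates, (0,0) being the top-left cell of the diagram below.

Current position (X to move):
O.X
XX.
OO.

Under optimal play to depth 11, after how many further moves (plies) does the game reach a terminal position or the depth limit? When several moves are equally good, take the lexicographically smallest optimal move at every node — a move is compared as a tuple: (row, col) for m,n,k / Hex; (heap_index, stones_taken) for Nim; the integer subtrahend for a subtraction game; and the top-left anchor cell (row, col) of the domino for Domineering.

PV length from [O.X/XX./OO.]: 2 plies

ply 1, X at O.X/XX./OO. | (0,1)=-1→OXX/XX./OO.*; (1,2)=-1→O.X/XXX/OO.; (2,2)=-1→O.X/XX./OOX
ply 2, O at OXX/XX./OO. | (1,2)=+1→OXX/XXO/OO.*; (2,2)=+1→OXX/XX./OOO
ply 3: OXX/XXO/OO. is terminal -1 (X); from O.X/XX./OO. depth 11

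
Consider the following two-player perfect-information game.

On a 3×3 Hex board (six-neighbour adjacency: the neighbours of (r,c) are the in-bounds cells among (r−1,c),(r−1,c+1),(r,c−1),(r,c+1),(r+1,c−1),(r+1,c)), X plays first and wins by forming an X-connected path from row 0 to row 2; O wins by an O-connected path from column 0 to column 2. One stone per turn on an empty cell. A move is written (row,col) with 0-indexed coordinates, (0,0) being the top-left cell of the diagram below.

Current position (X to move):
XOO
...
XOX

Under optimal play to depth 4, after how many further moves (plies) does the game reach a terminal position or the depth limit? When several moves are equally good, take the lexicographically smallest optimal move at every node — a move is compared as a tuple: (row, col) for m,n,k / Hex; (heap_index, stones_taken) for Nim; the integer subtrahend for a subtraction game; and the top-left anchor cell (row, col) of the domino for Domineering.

p1 X@[XOO/.../XOX]: (1,0)[XOO/X../XOX]+1* (1,1)[XOO/.X./XOX]-1 (1,2)[XOO/..X/XOX]-1
p2 O@[XOO/X../XOX] terminal -1; root [XOO/.../XOX] d4

PV length from [XOO/.../XOX]: 1 ply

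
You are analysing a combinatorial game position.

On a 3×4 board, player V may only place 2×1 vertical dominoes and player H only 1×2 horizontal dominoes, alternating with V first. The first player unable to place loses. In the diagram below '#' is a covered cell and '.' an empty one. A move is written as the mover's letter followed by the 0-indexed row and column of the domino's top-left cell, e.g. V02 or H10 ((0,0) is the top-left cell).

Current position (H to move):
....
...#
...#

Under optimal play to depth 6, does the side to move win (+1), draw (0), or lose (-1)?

p1 H@[..../...#/...#]: H00[##../...#/...#]-1 H01[.##./...#/...#]-1 H02[..##/...#/...#]-1 H10[..../##.#/...#]+1* H11[..../.###/...#]+1 H20[..../...#/##.#]-1 H21[..../...#/.###]-1
p2 V@[..../##.#/...#]: V02[..#./####/...#]-1* V12[..../####/..##]-1
p3 H@[..#./####/...#]: H00[###./####/...#]+1* H20[..#./####/##.#]+1 H21[..#./####/.###]+1
p4 V@[###./####/...#] terminal -1; root [..../...#/...#] d6

value(..../...#/...#, H) = +1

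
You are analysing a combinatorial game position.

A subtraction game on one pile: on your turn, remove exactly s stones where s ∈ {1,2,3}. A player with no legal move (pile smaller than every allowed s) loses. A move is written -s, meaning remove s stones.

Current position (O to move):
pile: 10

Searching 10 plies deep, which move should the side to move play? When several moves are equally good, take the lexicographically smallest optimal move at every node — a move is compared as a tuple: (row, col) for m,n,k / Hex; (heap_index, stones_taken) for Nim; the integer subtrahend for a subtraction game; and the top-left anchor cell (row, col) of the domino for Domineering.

O's best at [10]: -2

[10] O move#1: -1:-1/9, -2:+1/8*, -3:-1/7
[8] X move#2: -1:-1/7*, -2:-1/6, -3:-1/5
[7] O move#3: -1:-1/6, -2:-1/5, -3:+1/4*
[4] X move#4: -1:-1/3*, -2:-1/2, -3:-1/1
[3] O move#5: -1:-1/2, -2:-1/1, -3:+1/0*
[0] end (terminal -1, X#6); searched 10 to 10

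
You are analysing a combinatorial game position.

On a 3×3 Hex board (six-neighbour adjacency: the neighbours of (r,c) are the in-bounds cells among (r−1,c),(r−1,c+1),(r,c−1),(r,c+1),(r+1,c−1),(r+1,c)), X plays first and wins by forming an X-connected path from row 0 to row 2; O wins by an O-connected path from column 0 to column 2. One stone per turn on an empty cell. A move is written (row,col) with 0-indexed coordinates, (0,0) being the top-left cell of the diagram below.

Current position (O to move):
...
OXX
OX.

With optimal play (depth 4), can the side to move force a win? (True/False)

ply 1, O at .../OXX/OX. | (0,0)=-1→O../OXX/OX.*; (0,1)=-1→.O./OXX/OX.; (0,2)=-1→..O/OXX/OX.; (2,2)=-1→.../OXX/OXO
ply 2, X at O../OXX/OX. | (0,1)=+1→OX./OXX/OX.*; (0,2)=+1→O.X/OXX/OX.; (2,2)=+1→O../OXX/OXX
ply 3: OX./OXX/OX. is terminal -1 (O); from .../OXX/OX. depth 4

O winning at [.../OXX/OX.]: False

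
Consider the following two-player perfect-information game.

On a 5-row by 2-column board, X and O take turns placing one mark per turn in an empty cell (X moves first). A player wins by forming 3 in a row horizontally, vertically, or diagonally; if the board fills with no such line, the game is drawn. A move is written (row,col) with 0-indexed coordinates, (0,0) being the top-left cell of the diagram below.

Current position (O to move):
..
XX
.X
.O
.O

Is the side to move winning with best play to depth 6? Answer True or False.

ply 1, O at ../XX/.X/.O/.O | (0,0)=-1→O./XX/.X/.O/.O*; (0,1)=-1→.O/XX/.X/.O/.O; (2,0)=-1→../XX/OX/.O/.O; (3,0)=-1→../XX/.X/OO/.O; (4,0)=-1→../XX/.X/.O/OO
ply 2, X at O./XX/.X/.O/.O | (0,1)=+1→OX/XX/.X/.O/.O*; (2,0)=+1→O./XX/XX/.O/.O; (3,0)=+1→O./XX/.X/XO/.O; (4,0)=+0→O./XX/.X/.O/XO
ply 3: OX/XX/.X/.O/.O is terminal -1 (O); from ../XX/.X/.O/.O depth 6

O winning at [../XX/.X/.O/.O]: False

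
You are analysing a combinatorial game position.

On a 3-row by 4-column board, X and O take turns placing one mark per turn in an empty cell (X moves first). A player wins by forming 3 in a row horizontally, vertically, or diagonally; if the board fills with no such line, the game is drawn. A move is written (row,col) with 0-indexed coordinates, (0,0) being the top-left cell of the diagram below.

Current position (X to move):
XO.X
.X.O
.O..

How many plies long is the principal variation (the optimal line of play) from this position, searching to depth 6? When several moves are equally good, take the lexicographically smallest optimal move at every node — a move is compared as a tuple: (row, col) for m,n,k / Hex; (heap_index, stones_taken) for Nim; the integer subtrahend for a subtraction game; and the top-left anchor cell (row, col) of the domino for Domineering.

PV length from [XO.X/.X.O/.O..]: 5 plies

[XO.X/.X.O/.O..] X move#1: (0,2):+1/XOXX/.X.O/.O..*, (1,0):+1/XO.X/XX.O/.O.., (1,2):+1/XO.X/.XXO/.O.., (2,0):+1/XO.X/.X.O/XO.., (2,2):+1/XO.X/.X.O/.OX., (2,3):+1/XO.X/.X.O/.O.X
[XOXX/.X.O/.O..] O move#2: (1,0):-1/XOXX/OX.O/.O..*, (1,2):-1/XOXX/.XOO/.O.., (2,0):-1/XOXX/.X.O/OO.., (2,2):-1/XOXX/.X.O/.OO., (2,3):-1/XOXX/.X.O/.O.O
[XOXX/OX.O/.O..] X move#3: (1,2):+1/XOXX/OXXO/.O..*, (2,0):+1/XOXX/OX.O/XO.., (2,2):+1/XOXX/OX.O/.OX., (2,3):+1/XOXX/OX.O/.O.X
[XOXX/OXXO/.O..] O move#4: (2,0):-1/XOXX/OXXO/OO..*, (2,2):-1/XOXX/OXXO/.OO., (2,3):-1/XOXX/OXXO/.O.O
[XOXX/OXXO/OO..] X move#5: (2,2):+1/XOXX/OXXO/OOX.*, (2,3):-1/XOXX/OXXO/OO.X
[XOXX/OXXO/OOX.] end (terminal -1, O#6); searched XO.X/.X.O/.O.. to 6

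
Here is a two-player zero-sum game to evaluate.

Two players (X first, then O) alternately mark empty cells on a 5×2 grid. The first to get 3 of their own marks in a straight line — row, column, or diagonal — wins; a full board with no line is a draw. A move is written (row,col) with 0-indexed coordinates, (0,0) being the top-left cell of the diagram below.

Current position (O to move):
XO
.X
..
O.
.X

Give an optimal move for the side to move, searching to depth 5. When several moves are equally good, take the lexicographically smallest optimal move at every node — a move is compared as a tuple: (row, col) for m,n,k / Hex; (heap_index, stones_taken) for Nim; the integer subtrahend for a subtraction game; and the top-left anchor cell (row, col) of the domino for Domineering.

p1 O@[XO/.X/../O./.X]: (1,0)[XO/OX/../O./.X]+0 (2,0)[XO/.X/O./O./.X]+1* (2,1)[XO/.X/.O/O./.X]+0 (3,1)[XO/.X/../OO/.X]+0 (4,0)[XO/.X/../O./OX]+0
p2 X@[XO/.X/O./O./.X]: (1,0)[XO/XX/O./O./.X]-1* (2,1)[XO/.X/OX/O./.X]-1 (3,1)[XO/.X/O./OX/.X]-1 (4,0)[XO/.X/O./O./XX]-1
p3 O@[XO/XX/O./O./.X]: (2,1)[XO/XX/OO/O./.X]+0 (3,1)[XO/XX/O./OO/.X]+0 (4,0)[XO/XX/O./O./OX]+1*
p4 X@[XO/XX/O./O./OX] terminal -1; root [XO/.X/../O./.X] d5

O's best at [XO/.X/../O./.X]: (2,0)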